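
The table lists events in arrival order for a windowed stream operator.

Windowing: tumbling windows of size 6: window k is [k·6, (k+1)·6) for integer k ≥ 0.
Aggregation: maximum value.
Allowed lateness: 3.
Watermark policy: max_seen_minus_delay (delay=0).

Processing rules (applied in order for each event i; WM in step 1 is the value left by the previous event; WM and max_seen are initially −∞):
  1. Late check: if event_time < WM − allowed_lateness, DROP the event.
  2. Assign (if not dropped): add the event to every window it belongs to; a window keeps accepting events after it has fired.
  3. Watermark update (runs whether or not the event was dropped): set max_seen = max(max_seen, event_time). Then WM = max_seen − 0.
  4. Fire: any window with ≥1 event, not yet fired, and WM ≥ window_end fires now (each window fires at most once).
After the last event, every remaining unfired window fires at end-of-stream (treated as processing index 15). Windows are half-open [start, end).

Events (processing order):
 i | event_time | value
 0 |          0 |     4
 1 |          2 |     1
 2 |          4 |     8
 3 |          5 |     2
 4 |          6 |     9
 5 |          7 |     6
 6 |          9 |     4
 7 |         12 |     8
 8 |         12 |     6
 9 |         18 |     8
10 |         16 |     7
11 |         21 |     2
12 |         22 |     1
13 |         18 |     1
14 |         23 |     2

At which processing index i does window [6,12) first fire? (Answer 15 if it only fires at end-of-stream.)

i=0 t=0 v=4: → [0,6); WM=0
i=1 t=2 v=1: → [0,6); WM=2
i=2 t=4 v=8: → [0,6); WM=4
i=3 t=5 v=2: → [0,6); WM=5
i=4 t=6 v=9: → [6,12); WM=6; [0,6) fires=8
i=5 t=7 v=6: → [6,12); WM=7
i=6 t=9 v=4: → [6,12); WM=9
i=7 t=12 v=8: → [12,18); WM=12; [6,12) fires=9
i=8 t=12 v=6: → [12,18); WM=12
i=9 t=18 v=8: → [18,24); WM=18; [12,18) fires=8
i=10 t=16 v=7: → [12,18); WM=18
i=11 t=21 v=2: → [18,24); WM=21
i=12 t=22 v=1: → [18,24); WM=22
i=13 t=18 v=1: DROP (t<22-3); WM=22
i=14 t=23 v=2: → [18,24); WM=23

7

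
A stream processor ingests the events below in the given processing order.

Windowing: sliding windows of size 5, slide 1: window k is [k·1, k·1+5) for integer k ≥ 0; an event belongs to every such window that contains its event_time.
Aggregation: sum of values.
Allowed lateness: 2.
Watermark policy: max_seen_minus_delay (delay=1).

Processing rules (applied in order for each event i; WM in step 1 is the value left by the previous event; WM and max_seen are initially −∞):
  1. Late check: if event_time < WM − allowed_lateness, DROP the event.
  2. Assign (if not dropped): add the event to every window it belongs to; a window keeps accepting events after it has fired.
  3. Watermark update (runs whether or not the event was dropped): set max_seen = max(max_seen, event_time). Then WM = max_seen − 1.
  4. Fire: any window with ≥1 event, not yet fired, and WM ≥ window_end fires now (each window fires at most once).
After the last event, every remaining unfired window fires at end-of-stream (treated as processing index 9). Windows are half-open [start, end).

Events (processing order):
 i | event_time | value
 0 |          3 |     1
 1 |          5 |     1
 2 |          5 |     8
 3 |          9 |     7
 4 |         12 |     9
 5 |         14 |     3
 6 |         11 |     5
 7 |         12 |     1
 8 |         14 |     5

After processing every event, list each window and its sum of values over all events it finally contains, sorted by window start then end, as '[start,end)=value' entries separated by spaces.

[0,5)=1 [1,6)=10 [2,7)=10 [3,8)=10 [4,9)=9 [5,10)=16 [6,11)=7 [7,12)=12 [8,13)=22 [9,14)=22 [10,15)=23 [11,16)=23 [12,17)=18 [13,18)=8 [14,19)=8

i=0 t=3 v=1: → [3,8),[2,7),[1,6),[0,5); WM=2
i=1 t=5 v=1: → [5,10),[4,9),[3,8),[2,7),[1,6); WM=4
i=2 t=5 v=8: → [5,10),[4,9),[3,8),[2,7),[1,6); WM=4
i=3 t=9 v=7: → [9,14),[8,13),[7,12),[6,11),[5,10); WM=8; [0,5) fires=1 [1,6) fires=10 [2,7) fires=10 [3,8) fires=10
i=4 t=12 v=9: → [12,17),[11,16),[10,15),[9,14),[8,13); WM=11; [4,9) fires=9 [5,10) fires=16 [6,11) fires=7
i=5 t=14 v=3: → [14,19),[13,18),[12,17),[11,16),[10,15); WM=13; [7,12) fires=7 [8,13) fires=16
i=6 t=11 v=5: → [11,16),[10,15),[9,14),[8,13),[7,12); WM=13
i=7 t=12 v=1: → [12,17),[11,16),[10,15),[9,14),[8,13); WM=13
i=8 t=14 v=5: → [14,19),[13,18),[12,17),[11,16),[10,15); WM=13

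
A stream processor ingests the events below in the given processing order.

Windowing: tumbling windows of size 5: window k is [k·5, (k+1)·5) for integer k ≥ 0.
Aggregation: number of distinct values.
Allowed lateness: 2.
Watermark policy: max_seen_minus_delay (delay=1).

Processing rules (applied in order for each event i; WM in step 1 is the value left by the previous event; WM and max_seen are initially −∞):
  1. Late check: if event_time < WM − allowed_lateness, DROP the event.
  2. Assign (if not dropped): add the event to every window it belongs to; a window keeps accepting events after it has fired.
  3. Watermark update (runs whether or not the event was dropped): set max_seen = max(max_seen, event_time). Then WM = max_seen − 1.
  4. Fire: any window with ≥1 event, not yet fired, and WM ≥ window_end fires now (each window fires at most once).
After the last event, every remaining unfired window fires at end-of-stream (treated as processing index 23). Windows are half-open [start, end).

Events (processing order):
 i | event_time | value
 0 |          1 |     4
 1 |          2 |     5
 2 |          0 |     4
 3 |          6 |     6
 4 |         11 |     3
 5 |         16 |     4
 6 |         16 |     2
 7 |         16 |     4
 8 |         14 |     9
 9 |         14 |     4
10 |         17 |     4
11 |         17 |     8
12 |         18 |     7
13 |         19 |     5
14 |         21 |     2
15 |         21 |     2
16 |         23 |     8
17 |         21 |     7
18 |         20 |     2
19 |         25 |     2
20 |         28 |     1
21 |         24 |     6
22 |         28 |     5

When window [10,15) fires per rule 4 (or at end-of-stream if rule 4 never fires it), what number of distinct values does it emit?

1

i=0 t=1 v=4: → [0,5); WM=0
i=1 t=2 v=5: → [0,5); WM=1
i=2 t=0 v=4: → [0,5); WM=1
i=3 t=6 v=6: → [5,10); WM=5; [0,5) fires=2
i=4 t=11 v=3: → [10,15); WM=10; [5,10) fires=1
i=5 t=16 v=4: → [15,20); WM=15; [10,15) fires=1
i=6 t=16 v=2: → [15,20); WM=15
i=7 t=16 v=4: → [15,20); WM=15
i=8 t=14 v=9: → [10,15); WM=15
i=9 t=14 v=4: → [10,15); WM=15
i=10 t=17 v=4: → [15,20); WM=16
i=11 t=17 v=8: → [15,20); WM=16
i=12 t=18 v=7: → [15,20); WM=17
i=13 t=19 v=5: → [15,20); WM=18
i=14 t=21 v=2: → [20,25); WM=20; [15,20) fires=5
i=15 t=21 v=2: → [20,25); WM=20
i=16 t=23 v=8: → [20,25); WM=22
i=17 t=21 v=7: → [20,25); WM=22
i=18 t=20 v=2: → [20,25); WM=22
i=19 t=25 v=2: → [25,30); WM=24
i=20 t=28 v=1: → [25,30); WM=27; [20,25) fires=3
i=21 t=24 v=6: DROP (t<27-2); WM=27
i=22 t=28 v=5: → [25,30); WM=27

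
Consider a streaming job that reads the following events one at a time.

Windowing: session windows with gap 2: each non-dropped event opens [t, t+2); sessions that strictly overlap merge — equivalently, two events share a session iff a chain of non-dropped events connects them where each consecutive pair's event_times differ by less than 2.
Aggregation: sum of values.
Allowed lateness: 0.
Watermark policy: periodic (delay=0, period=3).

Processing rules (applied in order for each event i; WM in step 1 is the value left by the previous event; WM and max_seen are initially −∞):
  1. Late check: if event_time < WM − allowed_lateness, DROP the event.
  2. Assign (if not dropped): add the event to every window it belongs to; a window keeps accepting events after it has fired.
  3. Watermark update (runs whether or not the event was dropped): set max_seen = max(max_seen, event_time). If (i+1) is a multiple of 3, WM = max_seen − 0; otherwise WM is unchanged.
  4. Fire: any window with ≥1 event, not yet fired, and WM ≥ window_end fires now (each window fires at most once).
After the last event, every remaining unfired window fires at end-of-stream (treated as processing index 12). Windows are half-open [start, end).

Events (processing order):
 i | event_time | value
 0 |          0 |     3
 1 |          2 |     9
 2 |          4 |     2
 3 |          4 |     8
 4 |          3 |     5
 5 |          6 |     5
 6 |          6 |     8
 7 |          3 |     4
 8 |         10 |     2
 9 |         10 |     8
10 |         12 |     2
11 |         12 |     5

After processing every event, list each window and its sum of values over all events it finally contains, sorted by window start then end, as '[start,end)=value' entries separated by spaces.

i=0 t=0 v=3: → [0,2); WM=−∞
i=1 t=2 v=9: → [2,4); WM=−∞
i=2 t=4 v=2: → [4,6); WM=4
i=3 t=4 v=8: → [4,6); WM=4
i=4 t=3 v=5: DROP (t<4-0); WM=4
i=5 t=6 v=5: → [6,8); WM=6
i=6 t=6 v=8: → [6,8); WM=6
i=7 t=3 v=4: DROP (t<6-0); WM=6
i=8 t=10 v=2: → [10,12); WM=10
i=9 t=10 v=8: → [10,12); WM=10
i=10 t=12 v=2: → [12,14); WM=10
i=11 t=12 v=5: → [12,14); WM=12

[0,2)=3 [2,4)=9 [4,6)=10 [6,8)=13 [10,12)=10 [12,14)=7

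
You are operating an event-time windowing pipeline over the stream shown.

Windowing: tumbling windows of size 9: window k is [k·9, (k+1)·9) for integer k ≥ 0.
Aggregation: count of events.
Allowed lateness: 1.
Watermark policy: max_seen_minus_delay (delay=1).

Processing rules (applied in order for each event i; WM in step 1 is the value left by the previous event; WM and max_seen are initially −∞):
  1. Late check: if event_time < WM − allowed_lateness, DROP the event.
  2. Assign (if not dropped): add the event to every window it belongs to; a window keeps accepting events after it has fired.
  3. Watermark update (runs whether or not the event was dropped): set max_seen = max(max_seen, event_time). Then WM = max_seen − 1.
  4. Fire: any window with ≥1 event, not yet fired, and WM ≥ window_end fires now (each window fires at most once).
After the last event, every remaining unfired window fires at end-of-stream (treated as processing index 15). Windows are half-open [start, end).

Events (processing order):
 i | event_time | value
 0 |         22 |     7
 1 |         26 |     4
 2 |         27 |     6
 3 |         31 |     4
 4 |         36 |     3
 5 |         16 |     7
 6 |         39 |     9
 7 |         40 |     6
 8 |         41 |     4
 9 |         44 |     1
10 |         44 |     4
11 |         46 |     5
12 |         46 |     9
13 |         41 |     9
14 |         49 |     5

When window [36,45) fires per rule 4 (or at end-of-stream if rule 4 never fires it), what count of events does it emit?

i=0 t=22 v=7: → [18,27); WM=21
i=1 t=26 v=4: → [18,27); WM=25
i=2 t=27 v=6: → [27,36); WM=26
i=3 t=31 v=4: → [27,36); WM=30; [18,27) fires=2
i=4 t=36 v=3: → [36,45); WM=35
i=5 t=16 v=7: DROP (t<35-1); WM=35
i=6 t=39 v=9: → [36,45); WM=38; [27,36) fires=2
i=7 t=40 v=6: → [36,45); WM=39
i=8 t=41 v=4: → [36,45); WM=40
i=9 t=44 v=1: → [36,45); WM=43
i=10 t=44 v=4: → [36,45); WM=43
i=11 t=46 v=5: → [45,54); WM=45; [36,45) fires=6
i=12 t=46 v=9: → [45,54); WM=45
i=13 t=41 v=9: DROP (t<45-1); WM=45
i=14 t=49 v=5: → [45,54); WM=48

6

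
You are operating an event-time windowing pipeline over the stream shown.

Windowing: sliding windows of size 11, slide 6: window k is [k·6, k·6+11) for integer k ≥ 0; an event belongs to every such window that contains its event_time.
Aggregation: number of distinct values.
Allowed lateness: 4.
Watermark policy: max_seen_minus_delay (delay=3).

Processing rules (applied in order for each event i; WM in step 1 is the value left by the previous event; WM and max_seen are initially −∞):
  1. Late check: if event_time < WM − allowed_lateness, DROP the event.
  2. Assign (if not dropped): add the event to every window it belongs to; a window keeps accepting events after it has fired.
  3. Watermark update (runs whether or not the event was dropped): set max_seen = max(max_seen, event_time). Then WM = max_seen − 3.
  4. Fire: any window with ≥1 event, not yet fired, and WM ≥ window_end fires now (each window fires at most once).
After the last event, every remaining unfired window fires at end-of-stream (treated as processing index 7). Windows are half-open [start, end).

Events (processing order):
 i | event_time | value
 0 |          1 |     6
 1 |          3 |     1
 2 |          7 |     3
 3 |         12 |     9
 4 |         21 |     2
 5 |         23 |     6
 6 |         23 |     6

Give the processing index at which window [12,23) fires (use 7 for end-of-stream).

i=0 t=1 v=6: → [0,11); WM=-2
i=1 t=3 v=1: → [0,11); WM=0
i=2 t=7 v=3: → [6,17),[0,11); WM=4
i=3 t=12 v=9: → [12,23),[6,17); WM=9
i=4 t=21 v=2: → [18,29),[12,23); WM=18; [0,11) fires=3 [6,17) fires=2
i=5 t=23 v=6: → [18,29); WM=20
i=6 t=23 v=6: → [18,29); WM=20

7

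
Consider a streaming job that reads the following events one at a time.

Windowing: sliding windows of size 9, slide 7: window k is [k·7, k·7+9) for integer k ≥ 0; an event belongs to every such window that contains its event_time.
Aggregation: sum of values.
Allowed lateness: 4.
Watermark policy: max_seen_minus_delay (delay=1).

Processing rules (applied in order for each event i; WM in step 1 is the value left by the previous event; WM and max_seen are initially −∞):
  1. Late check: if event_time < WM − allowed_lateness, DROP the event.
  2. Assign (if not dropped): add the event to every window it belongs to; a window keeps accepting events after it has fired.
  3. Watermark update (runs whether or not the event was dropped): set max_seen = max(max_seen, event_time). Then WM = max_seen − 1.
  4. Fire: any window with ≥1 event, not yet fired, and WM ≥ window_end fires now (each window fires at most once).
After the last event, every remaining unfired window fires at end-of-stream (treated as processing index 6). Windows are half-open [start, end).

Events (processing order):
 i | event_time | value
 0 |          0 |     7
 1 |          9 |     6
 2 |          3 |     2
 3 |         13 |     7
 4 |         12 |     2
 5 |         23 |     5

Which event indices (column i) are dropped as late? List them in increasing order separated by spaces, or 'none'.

i=0 t=0 v=7: → [0,9); WM=-1
i=1 t=9 v=6: → [7,16); WM=8
i=2 t=3 v=2: DROP (t<8-4); WM=8
i=3 t=13 v=7: → [7,16); WM=12; [0,9) fires=7
i=4 t=12 v=2: → [7,16); WM=12
i=5 t=23 v=5: → [21,30); WM=22; [7,16) fires=15

2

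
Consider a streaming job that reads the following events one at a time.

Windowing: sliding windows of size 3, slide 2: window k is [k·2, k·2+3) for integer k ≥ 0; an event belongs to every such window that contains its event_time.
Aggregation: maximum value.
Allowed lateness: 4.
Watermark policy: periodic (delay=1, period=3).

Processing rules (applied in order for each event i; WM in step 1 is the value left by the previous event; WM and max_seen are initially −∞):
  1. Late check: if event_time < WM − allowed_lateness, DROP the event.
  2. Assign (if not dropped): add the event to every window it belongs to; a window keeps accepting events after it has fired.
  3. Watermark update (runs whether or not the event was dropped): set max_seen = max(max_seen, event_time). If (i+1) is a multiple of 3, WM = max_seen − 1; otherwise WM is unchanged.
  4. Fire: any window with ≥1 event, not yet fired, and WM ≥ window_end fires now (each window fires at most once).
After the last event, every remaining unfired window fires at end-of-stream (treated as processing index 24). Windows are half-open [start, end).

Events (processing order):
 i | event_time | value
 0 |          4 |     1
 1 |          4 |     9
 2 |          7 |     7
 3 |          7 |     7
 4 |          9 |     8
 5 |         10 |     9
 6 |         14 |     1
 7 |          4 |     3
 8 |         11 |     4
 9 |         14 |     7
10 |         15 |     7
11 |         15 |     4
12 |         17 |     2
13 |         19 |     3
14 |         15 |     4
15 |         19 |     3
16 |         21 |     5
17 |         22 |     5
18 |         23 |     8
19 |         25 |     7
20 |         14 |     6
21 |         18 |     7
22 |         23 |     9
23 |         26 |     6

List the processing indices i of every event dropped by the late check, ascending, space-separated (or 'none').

i=0 t=4 v=1: → [4,7),[2,5); WM=−∞
i=1 t=4 v=9: → [4,7),[2,5); WM=−∞
i=2 t=7 v=7: → [6,9); WM=6; [2,5) fires=9
i=3 t=7 v=7: → [6,9); WM=6
i=4 t=9 v=8: → [8,11); WM=6
i=5 t=10 v=9: → [10,13),[8,11); WM=9; [4,7) fires=9 [6,9) fires=7
i=6 t=14 v=1: → [14,17),[12,15); WM=9
i=7 t=4 v=3: DROP (t<9-4); WM=9
i=8 t=11 v=4: → [10,13); WM=13; [8,11) fires=9 [10,13) fires=9
i=9 t=14 v=7: → [14,17),[12,15); WM=13
i=10 t=15 v=7: → [14,17); WM=13
i=11 t=15 v=4: → [14,17); WM=14
i=12 t=17 v=2: → [16,19); WM=14
i=13 t=19 v=3: → [18,21); WM=14
i=14 t=15 v=4: → [14,17); WM=18; [12,15) fires=7 [14,17) fires=7
i=15 t=19 v=3: → [18,21); WM=18
i=16 t=21 v=5: → [20,23); WM=18
i=17 t=22 v=5: → [22,25),[20,23); WM=21; [16,19) fires=2 [18,21) fires=3
i=18 t=23 v=8: → [22,25); WM=21
i=19 t=25 v=7: → [24,27); WM=21
i=20 t=14 v=6: DROP (t<21-4); WM=24; [20,23) fires=5
i=21 t=18 v=7: DROP (t<24-4); WM=24
i=22 t=23 v=9: → [22,25); WM=24
i=23 t=26 v=6: → [26,29),[24,27); WM=25; [22,25) fires=9

7 20 21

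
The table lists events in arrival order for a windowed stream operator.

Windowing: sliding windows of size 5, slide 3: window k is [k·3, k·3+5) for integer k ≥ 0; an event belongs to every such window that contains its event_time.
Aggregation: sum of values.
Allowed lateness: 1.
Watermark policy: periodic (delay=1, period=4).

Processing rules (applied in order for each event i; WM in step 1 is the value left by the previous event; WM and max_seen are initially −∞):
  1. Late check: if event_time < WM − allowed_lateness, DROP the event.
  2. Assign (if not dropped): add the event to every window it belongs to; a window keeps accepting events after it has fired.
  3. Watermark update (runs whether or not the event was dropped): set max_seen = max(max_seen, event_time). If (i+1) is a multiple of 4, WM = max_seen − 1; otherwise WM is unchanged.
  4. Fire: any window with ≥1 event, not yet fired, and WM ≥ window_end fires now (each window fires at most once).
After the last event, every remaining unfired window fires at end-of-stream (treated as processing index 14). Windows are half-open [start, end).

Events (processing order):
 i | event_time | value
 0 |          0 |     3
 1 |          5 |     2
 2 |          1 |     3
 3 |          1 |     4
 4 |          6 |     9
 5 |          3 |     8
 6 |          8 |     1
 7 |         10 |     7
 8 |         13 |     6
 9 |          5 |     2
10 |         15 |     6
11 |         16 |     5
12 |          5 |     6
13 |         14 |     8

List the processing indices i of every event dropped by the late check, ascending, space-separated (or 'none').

9 12

i=0 t=0 v=3: → [0,5); WM=−∞
i=1 t=5 v=2: → [3,8); WM=−∞
i=2 t=1 v=3: → [0,5); WM=−∞
i=3 t=1 v=4: → [0,5); WM=4
i=4 t=6 v=9: → [6,11),[3,8); WM=4
i=5 t=3 v=8: → [3,8),[0,5); WM=4
i=6 t=8 v=1: → [6,11); WM=4
i=7 t=10 v=7: → [9,14),[6,11); WM=9; [0,5) fires=18 [3,8) fires=19
i=8 t=13 v=6: → [12,17),[9,14); WM=9
i=9 t=5 v=2: DROP (t<9-1); WM=9
i=10 t=15 v=6: → [15,20),[12,17); WM=9
i=11 t=16 v=5: → [15,20),[12,17); WM=15; [6,11) fires=17 [9,14) fires=13
i=12 t=5 v=6: DROP (t<15-1); WM=15
i=13 t=14 v=8: → [12,17); WM=15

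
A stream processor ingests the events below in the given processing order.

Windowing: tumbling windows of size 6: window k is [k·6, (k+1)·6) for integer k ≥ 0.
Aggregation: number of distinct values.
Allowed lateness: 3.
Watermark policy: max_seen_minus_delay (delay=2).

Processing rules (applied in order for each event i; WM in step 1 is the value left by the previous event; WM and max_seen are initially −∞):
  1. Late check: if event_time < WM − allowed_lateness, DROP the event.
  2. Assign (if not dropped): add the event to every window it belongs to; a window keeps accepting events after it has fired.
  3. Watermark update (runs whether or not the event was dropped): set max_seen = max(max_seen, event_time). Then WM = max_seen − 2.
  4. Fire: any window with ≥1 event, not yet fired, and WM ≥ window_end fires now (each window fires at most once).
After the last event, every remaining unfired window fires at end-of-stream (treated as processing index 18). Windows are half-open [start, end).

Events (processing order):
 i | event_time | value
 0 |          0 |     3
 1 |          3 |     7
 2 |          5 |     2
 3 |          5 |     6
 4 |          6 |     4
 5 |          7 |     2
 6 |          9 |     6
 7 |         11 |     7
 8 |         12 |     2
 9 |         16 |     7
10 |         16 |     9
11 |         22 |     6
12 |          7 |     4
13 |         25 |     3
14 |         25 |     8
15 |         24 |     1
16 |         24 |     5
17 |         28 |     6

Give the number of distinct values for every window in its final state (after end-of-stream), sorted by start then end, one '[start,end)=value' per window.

[0,6)=4 [6,12)=4 [12,18)=3 [18,24)=1 [24,30)=5

i=0 t=0 v=3: → [0,6); WM=-2
i=1 t=3 v=7: → [0,6); WM=1
i=2 t=5 v=2: → [0,6); WM=3
i=3 t=5 v=6: → [0,6); WM=3
i=4 t=6 v=4: → [6,12); WM=4
i=5 t=7 v=2: → [6,12); WM=5
i=6 t=9 v=6: → [6,12); WM=7; [0,6) fires=4
i=7 t=11 v=7: → [6,12); WM=9
i=8 t=12 v=2: → [12,18); WM=10
i=9 t=16 v=7: → [12,18); WM=14; [6,12) fires=4
i=10 t=16 v=9: → [12,18); WM=14
i=11 t=22 v=6: → [18,24); WM=20; [12,18) fires=3
i=12 t=7 v=4: DROP (t<20-3); WM=20
i=13 t=25 v=3: → [24,30); WM=23
i=14 t=25 v=8: → [24,30); WM=23
i=15 t=24 v=1: → [24,30); WM=23
i=16 t=24 v=5: → [24,30); WM=23
i=17 t=28 v=6: → [24,30); WM=26; [18,24) fires=1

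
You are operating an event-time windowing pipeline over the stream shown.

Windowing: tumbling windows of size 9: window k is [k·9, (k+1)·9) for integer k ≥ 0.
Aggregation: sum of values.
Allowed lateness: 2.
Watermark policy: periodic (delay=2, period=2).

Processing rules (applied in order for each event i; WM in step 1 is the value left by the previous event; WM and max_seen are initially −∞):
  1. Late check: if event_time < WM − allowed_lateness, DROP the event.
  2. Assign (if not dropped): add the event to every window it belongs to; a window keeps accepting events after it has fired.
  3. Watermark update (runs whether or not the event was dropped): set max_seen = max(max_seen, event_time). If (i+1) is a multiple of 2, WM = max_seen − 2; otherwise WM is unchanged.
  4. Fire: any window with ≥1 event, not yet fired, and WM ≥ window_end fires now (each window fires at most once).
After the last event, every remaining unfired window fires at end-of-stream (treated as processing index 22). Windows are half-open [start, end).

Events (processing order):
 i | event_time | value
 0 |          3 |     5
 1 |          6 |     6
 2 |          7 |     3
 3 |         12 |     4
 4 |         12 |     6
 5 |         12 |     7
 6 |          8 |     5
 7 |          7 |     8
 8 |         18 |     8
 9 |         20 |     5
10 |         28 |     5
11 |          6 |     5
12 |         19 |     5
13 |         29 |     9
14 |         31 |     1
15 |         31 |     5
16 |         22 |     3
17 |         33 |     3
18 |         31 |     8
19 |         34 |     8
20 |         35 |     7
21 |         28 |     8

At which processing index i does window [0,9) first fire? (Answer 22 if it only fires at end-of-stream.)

i=0 t=3 v=5: → [0,9); WM=−∞
i=1 t=6 v=6: → [0,9); WM=4
i=2 t=7 v=3: → [0,9); WM=4
i=3 t=12 v=4: → [9,18); WM=10; [0,9) fires=14
i=4 t=12 v=6: → [9,18); WM=10
i=5 t=12 v=7: → [9,18); WM=10
i=6 t=8 v=5: → [0,9); WM=10
i=7 t=7 v=8: DROP (t<10-2); WM=10
i=8 t=18 v=8: → [18,27); WM=10
i=9 t=20 v=5: → [18,27); WM=18; [9,18) fires=17
i=10 t=28 v=5: → [27,36); WM=18
i=11 t=6 v=5: DROP (t<18-2); WM=26
i=12 t=19 v=5: DROP (t<26-2); WM=26
i=13 t=29 v=9: → [27,36); WM=27; [18,27) fires=13
i=14 t=31 v=1: → [27,36); WM=27
i=15 t=31 v=5: → [27,36); WM=29
i=16 t=22 v=3: DROP (t<29-2); WM=29
i=17 t=33 v=3: → [27,36); WM=31
i=18 t=31 v=8: → [27,36); WM=31
i=19 t=34 v=8: → [27,36); WM=32
i=20 t=35 v=7: → [27,36); WM=32
i=21 t=28 v=8: DROP (t<32-2); WM=33

3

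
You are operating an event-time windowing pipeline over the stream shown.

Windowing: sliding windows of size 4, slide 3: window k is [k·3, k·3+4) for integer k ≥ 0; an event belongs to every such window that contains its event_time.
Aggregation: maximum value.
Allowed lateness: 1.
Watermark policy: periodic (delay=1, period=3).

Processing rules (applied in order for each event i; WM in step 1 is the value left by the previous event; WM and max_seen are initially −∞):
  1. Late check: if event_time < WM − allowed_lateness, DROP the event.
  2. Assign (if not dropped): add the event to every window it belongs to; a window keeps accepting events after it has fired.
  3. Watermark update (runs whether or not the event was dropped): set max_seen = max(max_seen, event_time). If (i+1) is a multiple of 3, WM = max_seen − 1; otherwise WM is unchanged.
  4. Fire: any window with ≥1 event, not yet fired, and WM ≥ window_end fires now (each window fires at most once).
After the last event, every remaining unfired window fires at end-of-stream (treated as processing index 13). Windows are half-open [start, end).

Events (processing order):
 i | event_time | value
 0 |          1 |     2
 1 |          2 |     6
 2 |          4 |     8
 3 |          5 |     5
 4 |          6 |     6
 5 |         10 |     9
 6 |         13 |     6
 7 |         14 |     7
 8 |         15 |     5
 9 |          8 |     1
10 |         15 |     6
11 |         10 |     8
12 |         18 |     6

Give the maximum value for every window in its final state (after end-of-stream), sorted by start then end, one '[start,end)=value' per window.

[0,4)=6 [3,7)=8 [6,10)=6 [9,13)=9 [12,16)=7 [15,19)=6 [18,22)=6

i=0 t=1 v=2: → [0,4); WM=−∞
i=1 t=2 v=6: → [0,4); WM=−∞
i=2 t=4 v=8: → [3,7); WM=3
i=3 t=5 v=5: → [3,7); WM=3
i=4 t=6 v=6: → [6,10),[3,7); WM=3
i=5 t=10 v=9: → [9,13); WM=9; [0,4) fires=6 [3,7) fires=8
i=6 t=13 v=6: → [12,16); WM=9
i=7 t=14 v=7: → [12,16); WM=9
i=8 t=15 v=5: → [15,19),[12,16); WM=14; [6,10) fires=6 [9,13) fires=9
i=9 t=8 v=1: DROP (t<14-1); WM=14
i=10 t=15 v=6: → [15,19),[12,16); WM=14
i=11 t=10 v=8: DROP (t<14-1); WM=14
i=12 t=18 v=6: → [18,22),[15,19); WM=14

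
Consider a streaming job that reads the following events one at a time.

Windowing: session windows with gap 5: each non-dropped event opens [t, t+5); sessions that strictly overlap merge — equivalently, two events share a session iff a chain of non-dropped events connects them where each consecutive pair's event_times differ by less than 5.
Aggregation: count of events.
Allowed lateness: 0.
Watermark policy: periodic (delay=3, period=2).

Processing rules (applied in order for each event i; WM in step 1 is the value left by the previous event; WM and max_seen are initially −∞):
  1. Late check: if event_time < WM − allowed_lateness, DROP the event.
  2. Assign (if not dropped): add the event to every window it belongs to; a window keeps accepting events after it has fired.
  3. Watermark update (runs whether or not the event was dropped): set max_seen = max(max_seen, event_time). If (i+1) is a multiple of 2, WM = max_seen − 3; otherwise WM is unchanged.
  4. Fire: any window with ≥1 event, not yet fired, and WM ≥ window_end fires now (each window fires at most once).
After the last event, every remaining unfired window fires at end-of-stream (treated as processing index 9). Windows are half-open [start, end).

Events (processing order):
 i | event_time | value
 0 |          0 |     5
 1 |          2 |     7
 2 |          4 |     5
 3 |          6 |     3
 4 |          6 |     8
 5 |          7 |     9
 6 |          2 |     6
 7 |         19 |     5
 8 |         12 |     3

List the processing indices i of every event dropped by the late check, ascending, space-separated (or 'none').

i=0 t=0 v=5: → [0,5); WM=−∞
i=1 t=2 v=7: → [0,7); WM=-1
i=2 t=4 v=5: → [0,9); WM=-1
i=3 t=6 v=3: → [0,11); WM=3
i=4 t=6 v=8: → [0,11); WM=3
i=5 t=7 v=9: → [0,12); WM=4
i=6 t=2 v=6: DROP (t<4-0); WM=4
i=7 t=19 v=5: → [19,24); WM=16
i=8 t=12 v=3: DROP (t<16-0); WM=16

6 8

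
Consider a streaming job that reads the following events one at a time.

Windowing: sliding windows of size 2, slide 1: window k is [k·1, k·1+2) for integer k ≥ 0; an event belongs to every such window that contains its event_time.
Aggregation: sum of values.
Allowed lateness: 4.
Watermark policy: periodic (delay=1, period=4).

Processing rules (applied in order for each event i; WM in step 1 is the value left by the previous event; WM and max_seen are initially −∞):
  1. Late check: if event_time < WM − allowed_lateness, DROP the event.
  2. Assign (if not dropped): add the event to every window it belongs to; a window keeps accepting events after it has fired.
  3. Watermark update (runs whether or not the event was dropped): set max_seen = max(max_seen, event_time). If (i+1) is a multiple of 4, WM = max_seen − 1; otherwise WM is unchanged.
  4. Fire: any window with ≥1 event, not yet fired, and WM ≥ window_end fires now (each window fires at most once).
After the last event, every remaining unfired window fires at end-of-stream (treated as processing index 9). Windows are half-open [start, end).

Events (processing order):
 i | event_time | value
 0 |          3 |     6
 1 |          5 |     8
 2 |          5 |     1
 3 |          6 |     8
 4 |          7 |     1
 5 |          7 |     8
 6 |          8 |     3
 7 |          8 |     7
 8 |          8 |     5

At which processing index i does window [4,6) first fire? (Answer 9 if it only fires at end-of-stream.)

7

i=0 t=3 v=6: → [3,5),[2,4); WM=−∞
i=1 t=5 v=8: → [5,7),[4,6); WM=−∞
i=2 t=5 v=1: → [5,7),[4,6); WM=−∞
i=3 t=6 v=8: → [6,8),[5,7); WM=5; [2,4) fires=6 [3,5) fires=6
i=4 t=7 v=1: → [7,9),[6,8); WM=5
i=5 t=7 v=8: → [7,9),[6,8); WM=5
i=6 t=8 v=3: → [8,10),[7,9); WM=5
i=7 t=8 v=7: → [8,10),[7,9); WM=7; [4,6) fires=9 [5,7) fires=17
i=8 t=8 v=5: → [8,10),[7,9); WM=7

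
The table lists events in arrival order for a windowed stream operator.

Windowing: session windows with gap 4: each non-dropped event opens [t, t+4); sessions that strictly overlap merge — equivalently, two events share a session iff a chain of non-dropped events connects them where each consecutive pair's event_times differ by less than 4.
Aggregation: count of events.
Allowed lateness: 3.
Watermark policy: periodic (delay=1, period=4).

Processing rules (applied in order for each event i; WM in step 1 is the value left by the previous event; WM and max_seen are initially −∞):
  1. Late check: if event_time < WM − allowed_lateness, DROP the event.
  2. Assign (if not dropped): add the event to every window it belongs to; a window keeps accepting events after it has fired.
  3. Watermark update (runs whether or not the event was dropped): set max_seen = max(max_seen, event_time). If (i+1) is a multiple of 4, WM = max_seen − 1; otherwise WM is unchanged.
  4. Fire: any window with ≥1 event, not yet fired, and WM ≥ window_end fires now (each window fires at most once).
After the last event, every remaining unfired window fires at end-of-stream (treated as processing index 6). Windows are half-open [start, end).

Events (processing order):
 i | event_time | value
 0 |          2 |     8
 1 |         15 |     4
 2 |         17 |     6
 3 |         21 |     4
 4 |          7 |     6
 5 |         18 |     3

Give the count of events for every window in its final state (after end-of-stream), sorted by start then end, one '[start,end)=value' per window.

i=0 t=2 v=8: → [2,6); WM=−∞
i=1 t=15 v=4: → [15,19); WM=−∞
i=2 t=17 v=6: → [15,21); WM=−∞
i=3 t=21 v=4: → [21,25); WM=20
i=4 t=7 v=6: DROP (t<20-3); WM=20
i=5 t=18 v=3: → [15,25); WM=20

[2,6)=1 [15,25)=4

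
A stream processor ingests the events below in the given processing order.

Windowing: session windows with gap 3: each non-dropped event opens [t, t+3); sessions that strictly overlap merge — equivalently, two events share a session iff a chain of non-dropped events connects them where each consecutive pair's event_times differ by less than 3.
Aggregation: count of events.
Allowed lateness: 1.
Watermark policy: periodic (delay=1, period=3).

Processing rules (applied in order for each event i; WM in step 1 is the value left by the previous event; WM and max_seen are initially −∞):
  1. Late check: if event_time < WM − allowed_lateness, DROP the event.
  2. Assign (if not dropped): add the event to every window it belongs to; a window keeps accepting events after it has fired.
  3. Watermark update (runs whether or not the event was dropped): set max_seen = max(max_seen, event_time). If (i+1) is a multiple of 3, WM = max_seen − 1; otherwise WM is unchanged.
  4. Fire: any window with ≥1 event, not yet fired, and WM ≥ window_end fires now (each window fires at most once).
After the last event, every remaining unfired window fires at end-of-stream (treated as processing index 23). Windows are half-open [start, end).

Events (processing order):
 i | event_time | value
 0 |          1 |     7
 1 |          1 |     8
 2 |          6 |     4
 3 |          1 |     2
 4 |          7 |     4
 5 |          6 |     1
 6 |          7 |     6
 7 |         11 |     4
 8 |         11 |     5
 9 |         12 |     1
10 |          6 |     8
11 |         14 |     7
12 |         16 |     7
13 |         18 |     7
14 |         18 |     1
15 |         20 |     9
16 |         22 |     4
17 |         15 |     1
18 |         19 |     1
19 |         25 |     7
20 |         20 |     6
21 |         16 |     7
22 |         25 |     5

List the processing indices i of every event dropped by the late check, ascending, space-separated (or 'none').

i=0 t=1 v=7: → [1,4); WM=−∞
i=1 t=1 v=8: → [1,4); WM=−∞
i=2 t=6 v=4: → [6,9); WM=5
i=3 t=1 v=2: DROP (t<5-1); WM=5
i=4 t=7 v=4: → [6,10); WM=5
i=5 t=6 v=1: → [6,10); WM=6
i=6 t=7 v=6: → [6,10); WM=6
i=7 t=11 v=4: → [11,14); WM=6
i=8 t=11 v=5: → [11,14); WM=10
i=9 t=12 v=1: → [11,15); WM=10
i=10 t=6 v=8: DROP (t<10-1); WM=10
i=11 t=14 v=7: → [11,17); WM=13
i=12 t=16 v=7: → [11,19); WM=13
i=13 t=18 v=7: → [11,21); WM=13
i=14 t=18 v=1: → [11,21); WM=17
i=15 t=20 v=9: → [11,23); WM=17
i=16 t=22 v=4: → [11,25); WM=17
i=17 t=15 v=1: DROP (t<17-1); WM=21
i=18 t=19 v=1: DROP (t<21-1); WM=21
i=19 t=25 v=7: → [25,28); WM=21
i=20 t=20 v=6: → [11,25); WM=24
i=21 t=16 v=7: DROP (t<24-1); WM=24
i=22 t=25 v=5: → [25,28); WM=24

3 10 17 18 21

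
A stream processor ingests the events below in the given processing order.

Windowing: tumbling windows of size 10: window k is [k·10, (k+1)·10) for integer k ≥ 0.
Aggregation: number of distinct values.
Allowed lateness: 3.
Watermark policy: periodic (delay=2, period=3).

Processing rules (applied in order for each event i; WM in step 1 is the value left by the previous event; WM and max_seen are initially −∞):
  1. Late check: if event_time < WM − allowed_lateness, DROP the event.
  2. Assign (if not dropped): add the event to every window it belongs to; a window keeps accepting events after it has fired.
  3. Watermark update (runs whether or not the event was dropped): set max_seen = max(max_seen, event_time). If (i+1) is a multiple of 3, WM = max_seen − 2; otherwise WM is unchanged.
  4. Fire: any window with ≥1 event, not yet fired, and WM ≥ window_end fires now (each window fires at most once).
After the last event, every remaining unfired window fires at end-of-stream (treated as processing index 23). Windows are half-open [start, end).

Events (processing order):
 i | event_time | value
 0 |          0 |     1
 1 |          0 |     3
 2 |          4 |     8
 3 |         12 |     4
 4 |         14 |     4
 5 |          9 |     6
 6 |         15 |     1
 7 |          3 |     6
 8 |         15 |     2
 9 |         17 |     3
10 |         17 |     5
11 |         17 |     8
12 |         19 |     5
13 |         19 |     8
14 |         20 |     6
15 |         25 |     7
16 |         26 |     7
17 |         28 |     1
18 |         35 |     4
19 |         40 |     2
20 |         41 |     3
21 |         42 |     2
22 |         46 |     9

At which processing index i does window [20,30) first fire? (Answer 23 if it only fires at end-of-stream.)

i=0 t=0 v=1: → [0,10); WM=−∞
i=1 t=0 v=3: → [0,10); WM=−∞
i=2 t=4 v=8: → [0,10); WM=2
i=3 t=12 v=4: → [10,20); WM=2
i=4 t=14 v=4: → [10,20); WM=2
i=5 t=9 v=6: → [0,10); WM=12; [0,10) fires=4
i=6 t=15 v=1: → [10,20); WM=12
i=7 t=3 v=6: DROP (t<12-3); WM=12
i=8 t=15 v=2: → [10,20); WM=13
i=9 t=17 v=3: → [10,20); WM=13
i=10 t=17 v=5: → [10,20); WM=13
i=11 t=17 v=8: → [10,20); WM=15
i=12 t=19 v=5: → [10,20); WM=15
i=13 t=19 v=8: → [10,20); WM=15
i=14 t=20 v=6: → [20,30); WM=18
i=15 t=25 v=7: → [20,30); WM=18
i=16 t=26 v=7: → [20,30); WM=18
i=17 t=28 v=1: → [20,30); WM=26; [10,20) fires=6
i=18 t=35 v=4: → [30,40); WM=26
i=19 t=40 v=2: → [40,50); WM=26
i=20 t=41 v=3: → [40,50); WM=39; [20,30) fires=3
i=21 t=42 v=2: → [40,50); WM=39
i=22 t=46 v=9: → [40,50); WM=39

20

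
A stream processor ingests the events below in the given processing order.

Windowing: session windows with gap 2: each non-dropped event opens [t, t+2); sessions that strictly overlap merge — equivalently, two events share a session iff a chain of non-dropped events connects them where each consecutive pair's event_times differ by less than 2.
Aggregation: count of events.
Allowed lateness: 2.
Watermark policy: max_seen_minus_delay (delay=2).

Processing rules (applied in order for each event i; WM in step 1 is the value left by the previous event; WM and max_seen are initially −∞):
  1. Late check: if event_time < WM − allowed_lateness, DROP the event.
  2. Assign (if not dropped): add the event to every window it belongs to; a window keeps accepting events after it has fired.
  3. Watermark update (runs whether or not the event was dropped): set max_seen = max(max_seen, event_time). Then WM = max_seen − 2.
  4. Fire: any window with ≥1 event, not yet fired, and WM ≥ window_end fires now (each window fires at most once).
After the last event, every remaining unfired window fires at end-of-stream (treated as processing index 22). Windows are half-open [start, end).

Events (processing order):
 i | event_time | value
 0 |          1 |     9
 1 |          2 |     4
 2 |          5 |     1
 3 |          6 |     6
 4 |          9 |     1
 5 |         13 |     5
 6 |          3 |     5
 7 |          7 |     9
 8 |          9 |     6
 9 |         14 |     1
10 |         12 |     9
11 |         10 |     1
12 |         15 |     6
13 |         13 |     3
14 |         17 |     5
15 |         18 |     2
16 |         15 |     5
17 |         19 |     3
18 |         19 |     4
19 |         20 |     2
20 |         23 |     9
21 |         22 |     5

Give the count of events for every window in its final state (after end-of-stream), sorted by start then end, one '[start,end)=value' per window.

[1,4)=2 [5,8)=2 [9,12)=3 [12,17)=6 [17,22)=5 [22,25)=2

i=0 t=1 v=9: → [1,3); WM=-1
i=1 t=2 v=4: → [1,4); WM=0
i=2 t=5 v=1: → [5,7); WM=3
i=3 t=6 v=6: → [5,8); WM=4
i=4 t=9 v=1: → [9,11); WM=7
i=5 t=13 v=5: → [13,15); WM=11
i=6 t=3 v=5: DROP (t<11-2); WM=11
i=7 t=7 v=9: DROP (t<11-2); WM=11
i=8 t=9 v=6: → [9,11); WM=11
i=9 t=14 v=1: → [13,16); WM=12
i=10 t=12 v=9: → [12,16); WM=12
i=11 t=10 v=1: → [9,12); WM=12
i=12 t=15 v=6: → [12,17); WM=13
i=13 t=13 v=3: → [12,17); WM=13
i=14 t=17 v=5: → [17,19); WM=15
i=15 t=18 v=2: → [17,20); WM=16
i=16 t=15 v=5: → [12,17); WM=16
i=17 t=19 v=3: → [17,21); WM=17
i=18 t=19 v=4: → [17,21); WM=17
i=19 t=20 v=2: → [17,22); WM=18
i=20 t=23 v=9: → [23,25); WM=21
i=21 t=22 v=5: → [22,25); WM=21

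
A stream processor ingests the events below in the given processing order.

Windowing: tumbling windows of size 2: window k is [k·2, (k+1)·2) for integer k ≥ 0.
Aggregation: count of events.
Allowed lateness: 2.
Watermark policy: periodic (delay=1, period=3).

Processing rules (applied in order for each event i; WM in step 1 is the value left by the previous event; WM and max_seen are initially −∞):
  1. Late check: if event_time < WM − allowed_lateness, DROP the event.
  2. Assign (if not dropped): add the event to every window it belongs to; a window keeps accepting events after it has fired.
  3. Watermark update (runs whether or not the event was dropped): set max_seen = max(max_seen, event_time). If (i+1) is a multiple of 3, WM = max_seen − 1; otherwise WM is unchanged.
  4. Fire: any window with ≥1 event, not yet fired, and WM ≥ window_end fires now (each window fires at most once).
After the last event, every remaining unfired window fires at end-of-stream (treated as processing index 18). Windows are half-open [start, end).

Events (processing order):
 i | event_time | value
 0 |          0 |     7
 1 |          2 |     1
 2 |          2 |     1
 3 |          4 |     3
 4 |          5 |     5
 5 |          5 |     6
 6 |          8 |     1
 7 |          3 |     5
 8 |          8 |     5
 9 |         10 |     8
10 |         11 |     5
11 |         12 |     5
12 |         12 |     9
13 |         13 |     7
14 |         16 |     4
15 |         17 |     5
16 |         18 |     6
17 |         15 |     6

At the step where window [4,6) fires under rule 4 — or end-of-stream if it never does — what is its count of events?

3

i=0 t=0 v=7: → [0,2); WM=−∞
i=1 t=2 v=1: → [2,4); WM=−∞
i=2 t=2 v=1: → [2,4); WM=1
i=3 t=4 v=3: → [4,6); WM=1
i=4 t=5 v=5: → [4,6); WM=1
i=5 t=5 v=6: → [4,6); WM=4; [0,2) fires=1 [2,4) fires=2
i=6 t=8 v=1: → [8,10); WM=4
i=7 t=3 v=5: → [2,4); WM=4
i=8 t=8 v=5: → [8,10); WM=7; [4,6) fires=3
i=9 t=10 v=8: → [10,12); WM=7
i=10 t=11 v=5: → [10,12); WM=7
i=11 t=12 v=5: → [12,14); WM=11; [8,10) fires=2
i=12 t=12 v=9: → [12,14); WM=11
i=13 t=13 v=7: → [12,14); WM=11
i=14 t=16 v=4: → [16,18); WM=15; [10,12) fires=2 [12,14) fires=3
i=15 t=17 v=5: → [16,18); WM=15
i=16 t=18 v=6: → [18,20); WM=15
i=17 t=15 v=6: → [14,16); WM=17; [14,16) fires=1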